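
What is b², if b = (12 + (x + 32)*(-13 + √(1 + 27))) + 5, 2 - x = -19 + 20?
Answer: 200236 - 54384*√7 ≈ 56349.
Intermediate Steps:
x = 1 (x = 2 - (-19 + 20) = 2 - 1*1 = 2 - 1 = 1)
b = -412 + 66*√7 (b = (12 + (1 + 32)*(-13 + √(1 + 27))) + 5 = (12 + 33*(-13 + √28)) + 5 = (12 + 33*(-13 + 2*√7)) + 5 = (12 + (-429 + 66*√7)) + 5 = (-417 + 66*√7) + 5 = -412 + 66*√7 ≈ -237.38)
b² = (-412 + 66*√7)²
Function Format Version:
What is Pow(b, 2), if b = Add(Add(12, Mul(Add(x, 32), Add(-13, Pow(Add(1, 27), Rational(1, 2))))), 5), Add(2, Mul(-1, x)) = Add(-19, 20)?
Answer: Add(200236, Mul(-54384, Pow(7, Rational(1, 2)))) ≈ 56349.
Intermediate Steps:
x = 1 (x = Add(2, Mul(-1, Add(-19, 20))) = Add(2, Mul(-1, 1)) = Add(2, -1) = 1)
b = Add(-412, Mul(66, Pow(7, Rational(1, 2)))) (b = Add(Add(12, Mul(Add(1, 32), Add(-13, Pow(Add(1, 27), Rational(1, 2))))), 5) = Add(Add(12, Mul(33, Add(-13, Pow(28, Rational(1, 2))))), 5) = Add(Add(12, Mul(33, Add(-13, Mul(2, Pow(7, Rational(1, 2)))))), 5) = Add(Add(12, Add(-429, Mul(66, Pow(7, Rational(1, 2))))), 5) = Add(Add(-417, Mul(66, Pow(7, Rational(1, 2)))), 5) = Add(-412, Mul(66, Pow(7, Rational(1, 2)))) ≈ -237.38)
Pow(b, 2) = Pow(Add(-412, Mul(66, Pow(7, Rational(1, 2)))), 2)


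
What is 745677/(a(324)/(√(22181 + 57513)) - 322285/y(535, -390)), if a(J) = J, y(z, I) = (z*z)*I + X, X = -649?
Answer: -1068959290929951091113585/654043552216755461513 + 1505272592913801643956474*√79694/654043552216755461513 ≈ 6.4808e+5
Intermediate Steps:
y(z, I) = -649 + I*z² (y(z, I) = (z*z)*I - 649 = z²*I - 649 = I*z² - 649 = -649 + I*z²)
745677/(a(324)/(√(22181 + 57513)) - 322285/y(535, -390)) = 745677/(324/(√(22181 + 57513)) - 322285/(-649 - 390*535²)) = 745677/(324/(√79694) - 322285/(-649 - 390*286225)) = 745677/(324*(√79694/79694) - 322285/(-649 - 111627750)) = 745677/(162*√79694/39847 - 322285/(-111628399)) = 745677/(162*√79694/39847 - 322285*(-1/111628399)) = 745677/(162*√79694/39847 + 322285/111628399) = 745677/(322285/111628399 + 162*√79694/39847)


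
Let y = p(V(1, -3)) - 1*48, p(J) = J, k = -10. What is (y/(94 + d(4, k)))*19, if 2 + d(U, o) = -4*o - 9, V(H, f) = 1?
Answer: -893/123 ≈ -7.2602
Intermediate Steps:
d(U, o) = -11 - 4*o (d(U, o) = -2 + (-4*o - 9) = -2 + (-9 - 4*o) = -11 - 4*o)
y = -47 (y = 1 - 1*48 = 1 - 48 = -47)
(y/(94 + d(4, k)))*19 = (-47/(94 + (-11 - 4*(-10))))*19 = (-47/(94 + (-11 + 40)))*19 = (-47/(94 + 29))*19 = (-47/123)*19 = ((1/123)*(-47))*19 = -47/123*19 = -893/123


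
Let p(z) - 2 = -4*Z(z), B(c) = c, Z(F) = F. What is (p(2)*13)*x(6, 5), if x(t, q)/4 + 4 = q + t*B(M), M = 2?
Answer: -4056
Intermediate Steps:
p(z) = 2 - 4*z
x(t, q) = -16 + 4*q + 8*t (x(t, q) = -16 + 4*(q + t*2) = -16 + 4*(q + 2*t) = -16 + (4*q + 8*t) = -16 + 4*q + 8*t)
(p(2)*13)*x(6, 5) = ((2 - 4*2)*13)*(-16 + 4*5 + 8*6) = ((2 - 8)*13)*(-16 + 20 + 48) = -6*13*52 = -78*52 = -4056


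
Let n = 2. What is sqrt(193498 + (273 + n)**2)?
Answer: sqrt(269123) ≈ 518.77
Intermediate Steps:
sqrt(193498 + (273 + n)**2) = sqrt(193498 + (273 + 2)**2) = sqrt(193498 + 275**2) = sqrt(193498 + 75625) = sqrt(269123)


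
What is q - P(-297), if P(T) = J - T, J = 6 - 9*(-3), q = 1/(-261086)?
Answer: -86158381/261086 ≈ -330.00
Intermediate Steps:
q = -1/261086 ≈ -3.8302e-6
J = 33 (J = 6 + 27 = 33)
P(T) = 33 - T
q - P(-297) = -1/261086 - (33 - 1*(-297)) = -1/261086 - (33 + 297) = -1/261086 - 1*330 = -1/261086 - 330 = -86158381/261086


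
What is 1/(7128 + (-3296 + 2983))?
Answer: 1/6815 ≈ 0.00014674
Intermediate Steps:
1/(7128 + (-3296 + 2983)) = 1/(7128 - 313) = 1/6815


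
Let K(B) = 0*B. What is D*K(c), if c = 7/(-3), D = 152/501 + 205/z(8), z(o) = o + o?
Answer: 0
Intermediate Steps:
z(o) = 2*o
D = 105137/8016 (D = 152/501 + 205/((2*8)) = 152*(1/501) + 205/16 = 152/501 + 205*(1/16) = 152/501 + 205/16 = 105137/8016 ≈ 13.116)
c = -7/3 (c = 7*(-⅓) = -7/3 ≈ -2.3333)
K(B) = 0
D*K(c) = (105137/8016)*0 = 0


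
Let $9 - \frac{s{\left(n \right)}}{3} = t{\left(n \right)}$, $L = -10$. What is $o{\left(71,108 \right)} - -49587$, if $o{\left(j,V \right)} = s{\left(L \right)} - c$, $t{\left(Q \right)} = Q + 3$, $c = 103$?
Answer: $49532$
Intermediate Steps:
$t{\left(Q \right)} = 3 + Q$
$s{\left(n \right)} = 18 - 3 n$ ($s{\left(n \right)} = 27 - 3 \left(3 + n\right) = 27 - \left(9 + 3 n\right) = 18 - 3 n$)
$o{\left(j,V \right)} = -55$ ($o{\left(j,V \right)} = \left(18 - -30\right) - 103 = \left(18 + 30\right) - 103 = 48 - 103 = -55$)
$o{\left(71,108 \right)} - -49587 = -55 - -49587 = -55 + 49587 = 49532$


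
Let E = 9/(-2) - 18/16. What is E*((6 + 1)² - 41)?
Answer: -45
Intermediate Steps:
E = -45/8 (E = 9*(-½) - 18*1/16 = -9/2 - 9/8 = -45/8 ≈ -5.6250)
E*((6 + 1)² - 41) = -45*((6 + 1)² - 41)/8 = -45*(7² - 41)/8 = -45*(49 - 41)/8 = -45/8*8 = -45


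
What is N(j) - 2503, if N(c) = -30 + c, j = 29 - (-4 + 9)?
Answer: -2509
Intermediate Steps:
j = 24 (j = 29 - 1*5 = 29 - 5 = 24)
N(j) - 2503 = (-30 + 24) - 2503 = -6 - 2503 = -2509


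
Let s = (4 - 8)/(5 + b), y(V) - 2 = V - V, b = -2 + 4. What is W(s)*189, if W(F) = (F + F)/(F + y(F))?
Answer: -756/5 ≈ -151.20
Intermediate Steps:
b = 2
y(V) = 2 (y(V) = 2 + (V - V) = 2 + 0 = 2)
s = -4/7 (s = (4 - 8)/(5 + 2) = -4/7 ≈ -0.57143)
W(F) = 2*F/(2 + F) (W(F) = (F + F)/(F + 2) = (2*F)/(2 + F) = 2*F/(2 + F))
W(s)*189 = (2*(-4/7)/(2 - 4/7))*189 = (2*(-4/7)/(10/7))*189 = (2*(-4/7)*(7/10))*189 = -4/5*189 = -756/5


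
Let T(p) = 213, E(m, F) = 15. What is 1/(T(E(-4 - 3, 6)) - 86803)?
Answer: -1/86590 ≈ -1.1549e-5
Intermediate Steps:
1/(T(E(-4 - 3, 6)) - 86803) = 1/(213 - 86803) = 1/(-86590) = -1/86590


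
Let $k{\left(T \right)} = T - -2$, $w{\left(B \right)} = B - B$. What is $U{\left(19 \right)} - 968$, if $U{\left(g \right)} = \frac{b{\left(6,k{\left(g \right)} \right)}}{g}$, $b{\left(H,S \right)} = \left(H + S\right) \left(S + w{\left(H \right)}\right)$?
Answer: $- \frac{17825}{19} \approx -938.16$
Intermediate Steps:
$w{\left(B \right)} = 0$
$k{\left(T \right)} = 2 + T$ ($k{\left(T \right)} = T + 2 = 2 + T$)
$b{\left(H,S \right)} = S \left(H + S\right)$ ($b{\left(H,S \right)} = \left(H + S\right) \left(S + 0\right) = \left(H + S\right) S = S \left(H + S\right)$)
$U{\left(g \right)} = \frac{\left(2 + g\right) \left(8 + g\right)}{g}$ ($U{\left(g \right)} = \frac{\left(2 + g\right) \left(6 + \left(2 + g\right)\right)}{g} = \frac{\left(2 + g\right) \left(8 + g\right)}{g}$)
$U{\left(19 \right)} - 968 = \left(10 + 19 + \frac{16}{19}\right) - 968 = \frac{567}{19} - 968 = - \frac{17825}{19}$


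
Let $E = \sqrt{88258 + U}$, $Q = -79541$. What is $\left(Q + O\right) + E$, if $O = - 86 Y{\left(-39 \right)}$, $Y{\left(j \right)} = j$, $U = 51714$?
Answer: $-76187 + 2 \sqrt{34993} \approx -75813.0$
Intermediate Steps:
$E = 2 \sqrt{34993}$ ($E = \sqrt{88258 + 51714} = \sqrt{139972} = 2 \sqrt{34993} \approx 374.13$)
$O = 3354$ ($O = \left(-86\right) \left(-39\right) = 3354$)
$\left(Q + O\right) + E = \left(-79541 + 3354\right) + 2 \sqrt{34993} = -76187 + 2 \sqrt{34993}$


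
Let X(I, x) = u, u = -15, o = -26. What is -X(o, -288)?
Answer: 15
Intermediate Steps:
X(I, x) = -15
-X(o, -288) = -1*(-15) = 15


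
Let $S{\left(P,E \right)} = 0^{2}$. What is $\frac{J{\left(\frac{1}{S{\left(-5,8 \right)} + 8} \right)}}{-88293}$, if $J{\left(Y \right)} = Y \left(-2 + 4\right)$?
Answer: $- \frac{1}{353172} \approx -2.8315 \cdot 10^{-6}$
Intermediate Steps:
$S{\left(P,E \right)} = 0$
$J{\left(Y \right)} = 2 Y$ ($J{\left(Y \right)} = Y 2 = 2 Y$)
$\frac{J{\left(\frac{1}{S{\left(-5,8 \right)} + 8} \right)}}{-88293} = \frac{2 \frac{1}{0 + 8}}{-88293} = \frac{2}{8} \left(- \frac{1}{88293}\right) = 2 \cdot \frac{1}{8} \left(- \frac{1}{88293}\right) = \frac{1}{4} \left(- \frac{1}{88293}\right) = - \frac{1}{353172}$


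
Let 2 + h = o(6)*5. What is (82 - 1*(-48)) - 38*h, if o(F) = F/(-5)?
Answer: 434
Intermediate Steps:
o(F) = -F/5 (o(F) = F*(-⅕) = -F/5)
h = -8 (h = -2 - ⅕*6*5 = -2 - 6/5*5 = -2 - 6 = -8)
(82 - 1*(-48)) - 38*h = (82 - 1*(-48)) - 38*(-8) = (82 + 48) + 304 = 130 + 304 = 434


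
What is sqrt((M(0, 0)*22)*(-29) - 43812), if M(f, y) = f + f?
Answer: 6*I*sqrt(1217) ≈ 209.31*I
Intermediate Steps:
M(f, y) = 2*f
sqrt((M(0, 0)*22)*(-29) - 43812) = sqrt(((2*0)*22)*(-29) - 43812) = sqrt((0*22)*(-29) - 43812) = sqrt(0*(-29) - 43812) = sqrt(0 - 43812) = sqrt(-43812) = 6*I*sqrt(1217)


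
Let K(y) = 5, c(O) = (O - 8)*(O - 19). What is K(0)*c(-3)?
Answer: 1210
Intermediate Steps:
c(O) = (-19 + O)*(-8 + O) (c(O) = (-8 + O)*(-19 + O) = (-19 + O)*(-8 + O))
K(0)*c(-3) = 5*(152 + (-3)² - 27*(-3)) = 5*(152 + 9 + 81) = 5*242 = 1210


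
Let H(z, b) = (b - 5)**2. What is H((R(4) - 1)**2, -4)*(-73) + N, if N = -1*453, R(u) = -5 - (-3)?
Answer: -6366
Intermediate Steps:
R(u) = -2 (R(u) = -5 - 1*(-3) = -5 + 3 = -2)
H(z, b) = (-5 + b)**2
N = -453
H((R(4) - 1)**2, -4)*(-73) + N = (-5 - 4)**2*(-73) - 453 = (-9)**2*(-73) - 453 = 81*(-73) - 453 = -5913 - 453 = -6366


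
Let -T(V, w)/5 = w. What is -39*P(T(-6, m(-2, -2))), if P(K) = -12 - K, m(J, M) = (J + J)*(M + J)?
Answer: -2652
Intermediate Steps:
m(J, M) = 2*J*(J + M) (m(J, M) = (2*J)*(J + M) = 2*J*(J + M))
T(V, w) = -5*w
-39*P(T(-6, m(-2, -2))) = -39*(-12 - (-5)*2*(-2)*(-2 - 2)) = -39*(-12 - (-5)*2*(-2)*(-4)) = -39*(-12 - (-5)*16) = -39*(-12 - 1*(-80)) = -39*(-12 + 80) = -39*68 = -2652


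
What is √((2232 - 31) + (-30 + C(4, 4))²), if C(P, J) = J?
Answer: √2877 ≈ 53.638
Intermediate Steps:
√((2232 - 31) + (-30 + C(4, 4))²) = √((2232 - 31) + (-30 + 4)²) = √(2201 + (-26)²) = √(2201 + 676) = √2877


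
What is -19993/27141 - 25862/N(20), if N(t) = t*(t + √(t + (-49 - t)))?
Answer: -710897399/12186309 + 90517*I/4490 ≈ -58.336 + 20.16*I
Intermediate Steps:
N(t) = t*(t + 7*I) (N(t) = t*(t + √(-49)) = t*(t + 7*I))
-19993/27141 - 25862/N(20) = -19993/27141 - (25862/449 - 90517*I/4490) = -19993*1/27141 - 25862*(400 - 140*I)/179600 = -19993/27141 - 12931*(400 - 140*I)/89800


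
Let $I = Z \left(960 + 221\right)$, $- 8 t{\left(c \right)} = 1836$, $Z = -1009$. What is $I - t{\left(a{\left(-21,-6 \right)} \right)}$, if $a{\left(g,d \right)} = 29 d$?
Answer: $- \frac{2382799}{2} \approx -1.1914 \cdot 10^{6}$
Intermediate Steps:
$t{\left(c \right)} = - \frac{459}{2}$ ($t{\left(c \right)} = \left(- \frac{1}{8}\right) 1836 = - \frac{459}{2}$)
$I = -1191629$ ($I = - 1009 \left(960 + 221\right) = \left(-1009\right) 1181 = -1191629$)
$I - t{\left(a{\left(-21,-6 \right)} \right)} = -1191629 - - \frac{459}{2} = -1191629 + \frac{459}{2} = - \frac{2382799}{2}$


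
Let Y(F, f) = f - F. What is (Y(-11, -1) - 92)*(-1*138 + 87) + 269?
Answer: 4451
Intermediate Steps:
(Y(-11, -1) - 92)*(-1*138 + 87) + 269 = ((-1 - 1*(-11)) - 92)*(-1*138 + 87) + 269 = ((-1 + 11) - 92)*(-138 + 87) + 269 = (10 - 92)*(-51) + 269 = -82*(-51) + 269 = 4182 + 269 = 4451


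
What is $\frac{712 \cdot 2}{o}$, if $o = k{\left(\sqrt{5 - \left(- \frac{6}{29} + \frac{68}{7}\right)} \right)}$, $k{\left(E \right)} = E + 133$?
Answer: $\frac{19223288}{1795891} - \frac{712 i \sqrt{185745}}{1795891} \approx 10.704 - 0.17087 i$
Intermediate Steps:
$k{\left(E \right)} = 133 + E$
$o = 133 + \frac{i \sqrt{185745}}{203}$ ($o = 133 + \sqrt{5 - \left(- \frac{6}{29} + \frac{68}{7}\right)} = 133 + \sqrt{5 - \frac{1930}{203}} = 133 + \sqrt{- \frac{915}{203}} = 133 + \frac{i \sqrt{185745}}{203} \approx 133.0 + 2.1231 i$)
$\frac{712 \cdot 2}{o} = \frac{712 \cdot 2}{133 + \frac{i \sqrt{185745}}{203}} = \frac{1424}{133 + \frac{i \sqrt{185745}}{203}}$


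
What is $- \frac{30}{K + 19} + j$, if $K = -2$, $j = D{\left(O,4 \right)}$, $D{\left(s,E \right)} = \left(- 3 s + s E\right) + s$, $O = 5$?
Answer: $\frac{140}{17} \approx 8.2353$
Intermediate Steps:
$D{\left(s,E \right)} = - 2 s + E s$ ($D{\left(s,E \right)} = \left(- 3 s + E s\right) + s = - 2 s + E s$)
$j = 10$ ($j = 5 \left(-2 + 4\right) = 5 \cdot 2 = 10$)
$- \frac{30}{K + 19} + j = - \frac{30}{-2 + 19} + 10 = - \frac{30}{17} + 10 = \frac{140}{17}$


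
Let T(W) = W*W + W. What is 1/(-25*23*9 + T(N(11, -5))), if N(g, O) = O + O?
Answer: -1/5085 ≈ -0.00019666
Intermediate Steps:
N(g, O) = 2*O
T(W) = W + W² (T(W) = W² + W = W + W²)
1/(-25*23*9 + T(N(11, -5))) = 1/(-25*23*9 + (2*(-5))*(1 + 2*(-5))) = 1/(-575*9 - 10*(1 - 10)) = 1/(-5175 - 10*(-9)) = 1/(-5175 + 90) = 1/(-5085) = -1/5085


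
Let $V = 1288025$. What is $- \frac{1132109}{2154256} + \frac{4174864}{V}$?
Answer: $\frac{7535541126459}{2774735584400} \approx 2.7158$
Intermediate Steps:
$- \frac{1132109}{2154256} + \frac{4174864}{V} = - \frac{1132109}{2154256} + \frac{4174864}{1288025} = \frac{7535541126459}{2774735584400}$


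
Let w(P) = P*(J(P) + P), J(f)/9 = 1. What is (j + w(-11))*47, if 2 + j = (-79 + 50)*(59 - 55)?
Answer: -4512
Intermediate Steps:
j = -118 (j = -2 + (-79 + 50)*(59 - 55) = -2 - 29*4 = -2 - 116 = -118)
J(f) = 9 (J(f) = 9*1 = 9)
w(P) = P*(9 + P)
(j + w(-11))*47 = (-118 - 11*(9 - 11))*47 = (-118 - 11*(-2))*47 = (-118 + 22)*47 = -96*47 = -4512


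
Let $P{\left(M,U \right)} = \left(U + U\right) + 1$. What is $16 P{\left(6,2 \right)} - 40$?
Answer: $40$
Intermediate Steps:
$P{\left(M,U \right)} = 1 + 2 U$ ($P{\left(M,U \right)} = 2 U + 1 = 1 + 2 U$)
$16 P{\left(6,2 \right)} - 40 = 16 \left(1 + 2 \cdot 2\right) - 40 = 16 \left(1 + 4\right) - 40 = 16 \cdot 5 - 40 = 80 - 40 = 40$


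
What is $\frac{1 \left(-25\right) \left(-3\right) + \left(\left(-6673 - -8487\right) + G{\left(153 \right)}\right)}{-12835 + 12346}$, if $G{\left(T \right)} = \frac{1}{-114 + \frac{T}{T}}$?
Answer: $- \frac{71152}{18419} \approx -3.863$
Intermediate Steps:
$G{\left(T \right)} = - \frac{1}{113}$ ($G{\left(T \right)} = \frac{1}{-114 + 1} = \frac{1}{-113} = - \frac{1}{113}$)
$\frac{1 \left(-25\right) \left(-3\right) + \left(\left(-6673 - -8487\right) + G{\left(153 \right)}\right)}{-12835 + 12346} = \frac{1 \left(-25\right) \left(-3\right) - - \frac{204981}{113}}{-12835 + 12346} = \frac{\left(-25\right) \left(-3\right) + \left(\left(-6673 + 8487\right) - \frac{1}{113}\right)}{-489} = \left(75 + \left(1814 - \frac{1}{113}\right)\right) \left(- \frac{1}{489}\right) = \left(75 + \frac{204981}{113}\right) \left(- \frac{1}{489}\right) = \frac{213456}{113} \left(- \frac{1}{489}\right) = - \frac{71152}{18419}$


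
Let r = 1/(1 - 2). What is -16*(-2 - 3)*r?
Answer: -80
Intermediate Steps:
r = -1 (r = 1/(-1) = -1)
-16*(-2 - 3)*r = -16*(-2 - 3)*(-1) = -(-80)*(-1) = -16*5 = -80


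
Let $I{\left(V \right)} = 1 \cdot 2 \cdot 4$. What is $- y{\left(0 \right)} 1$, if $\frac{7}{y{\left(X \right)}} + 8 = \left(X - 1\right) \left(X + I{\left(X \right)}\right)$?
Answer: $\frac{7}{16} \approx 0.4375$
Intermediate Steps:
$I{\left(V \right)} = 8$ ($I{\left(V \right)} = 2 \cdot 4 = 8$)
$y{\left(X \right)} = \frac{7}{-8 + \left(-1 + X\right) \left(8 + X\right)}$ ($y{\left(X \right)} = \frac{7}{-8 + \left(X - 1\right) \left(X + 8\right)} = \frac{7}{-8 + \left(-1 + X\right) \left(8 + X\right)}$)
$- y{\left(0 \right)} 1 = - \frac{7}{-16 + 0^{2} + 7 \cdot 0} \cdot 1 = - \frac{7}{-16 + 0 + 0} \cdot 1 = - \frac{7}{-16} \cdot 1 = - \frac{7 \left(-1\right)}{16} \cdot 1 = \left(-1\right) \left(- \frac{7}{16}\right) 1 = \frac{7}{16} \cdot 1 = \frac{7}{16}$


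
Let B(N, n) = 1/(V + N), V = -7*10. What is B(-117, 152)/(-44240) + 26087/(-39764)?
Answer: -53953645199/82240700080 ≈ -0.65605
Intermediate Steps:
V = -70
B(N, n) = 1/(-70 + N)
B(-117, 152)/(-44240) + 26087/(-39764) = 1/(-70 - 117*(-44240)) + 26087/(-39764) = -1/44240/(-187) + 26087*(-1/39764) = -1/187*(-1/44240) - 26087/39764 = 1/8272880 - 26087/39764 = -53953645199/82240700080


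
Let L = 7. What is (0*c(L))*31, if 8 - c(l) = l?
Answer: 0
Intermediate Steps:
c(l) = 8 - l
(0*c(L))*31 = (0*(8 - 1*7))*31 = (0*(8 - 7))*31 = (0*1)*31 = 0*31 = 0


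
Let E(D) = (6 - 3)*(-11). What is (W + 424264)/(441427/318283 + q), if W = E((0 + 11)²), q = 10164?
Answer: 19289359339/462209977 ≈ 41.733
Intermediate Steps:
E(D) = -33 (E(D) = 3*(-11) = -33)
W = -33
(W + 424264)/(441427/318283 + q) = (-33 + 424264)/(441427/318283 + 10164) = 424231/(441427*(1/318283) + 10164) = 424231/(63061/45469 + 10164) = 424231/(462209977/45469) = 424231*(45469/462209977) = 19289359339/462209977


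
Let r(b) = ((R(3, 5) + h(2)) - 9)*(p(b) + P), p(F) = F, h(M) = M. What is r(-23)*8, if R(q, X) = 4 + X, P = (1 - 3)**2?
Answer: -304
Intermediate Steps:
P = 4 (P = (-2)**2 = 4)
r(b) = 8 + 2*b (r(b) = (((4 + 5) + 2) - 9)*(b + 4) = ((9 + 2) - 9)*(4 + b) = (11 - 9)*(4 + b) = 2*(4 + b) = 8 + 2*b)
r(-23)*8 = (8 + 2*(-23))*8 = (8 - 46)*8 = -38*8 = -304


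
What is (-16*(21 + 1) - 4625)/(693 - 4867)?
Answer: 4977/4174 ≈ 1.1924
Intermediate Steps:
(-16*(21 + 1) - 4625)/(693 - 4867) = (-16*22 - 4625)/(-4174) = (-352 - 4625)*(-1/4174) = -4977*(-1/4174) = 4977/4174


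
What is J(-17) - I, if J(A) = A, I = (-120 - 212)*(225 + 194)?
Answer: 139091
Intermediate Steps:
I = -139108 (I = -332*419 = -139108)
J(-17) - I = -17 - 1*(-139108) = -17 + 139108 = 139091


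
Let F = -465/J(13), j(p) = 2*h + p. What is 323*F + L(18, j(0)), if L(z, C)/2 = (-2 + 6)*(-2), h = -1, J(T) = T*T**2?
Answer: -185347/2197 ≈ -84.364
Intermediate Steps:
J(T) = T**3
j(p) = -2 + p (j(p) = 2*(-1) + p = -2 + p)
L(z, C) = -16 (L(z, C) = 2*((-2 + 6)*(-2)) = 2*(4*(-2)) = 2*(-8) = -16)
F = -465/2197 (F = -465/(13**3) = -465/2197 ≈ -0.21165)
323*F + L(18, j(0)) = 323*(-465/2197) - 16 = -150195/2197 - 16 = -185347/2197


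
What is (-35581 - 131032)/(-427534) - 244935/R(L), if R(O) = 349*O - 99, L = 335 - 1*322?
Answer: -25994652949/474348973 ≈ -54.801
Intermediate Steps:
L = 13 (L = 335 - 322 = 13)
R(O) = -99 + 349*O
(-35581 - 131032)/(-427534) - 244935/R(L) = (-35581 - 131032)/(-427534) - 244935/(-99 + 349*13) = -166613*(-1/427534) - 244935/(-99 + 4537) = 166613/427534 - 244935/4438 = -25994652949/474348973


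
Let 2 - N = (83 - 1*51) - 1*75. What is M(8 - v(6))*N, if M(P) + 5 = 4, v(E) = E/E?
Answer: -45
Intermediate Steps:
v(E) = 1
M(P) = -1 (M(P) = -5 + 4 = -1)
N = 45 (N = 2 - ((83 - 1*51) - 1*75) = 2 - ((83 - 51) - 75) = 2 - (32 - 75) = 2 - 1*(-43) = 2 + 43 = 45)
M(8 - v(6))*N = -1*45 = -45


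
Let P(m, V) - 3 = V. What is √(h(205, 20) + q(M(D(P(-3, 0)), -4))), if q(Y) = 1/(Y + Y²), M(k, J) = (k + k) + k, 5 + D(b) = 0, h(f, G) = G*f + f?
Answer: √189850710/210 ≈ 65.613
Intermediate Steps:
h(f, G) = f + G*f
P(m, V) = 3 + V
D(b) = -5 (D(b) = -5 + 0 = -5)
M(k, J) = 3*k (M(k, J) = 2*k + k = 3*k)
√(h(205, 20) + q(M(D(P(-3, 0)), -4))) = √(205*(1 + 20) + 1/(((3*(-5)))*(1 + 3*(-5)))) = √(205*21 + 1/((-15)*(1 - 15))) = √(4305 - 1/15/(-14)) = √(4305 - 1/15*(-1/14)) = √(4305 + 1/210) = √(904051/210) = √189850710/210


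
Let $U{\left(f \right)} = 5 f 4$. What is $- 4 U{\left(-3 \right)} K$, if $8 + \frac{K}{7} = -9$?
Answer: $-28560$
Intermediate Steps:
$K = -119$ ($K = -56 + 7 \left(-9\right) = -56 - 63 = -119$)
$U{\left(f \right)} = 20 f$
$- 4 U{\left(-3 \right)} K = - 4 \cdot 20 \left(-3\right) \left(-119\right) = - 4 \left(\left(-60\right) \left(-119\right)\right) = \left(-4\right) 7140 = -28560$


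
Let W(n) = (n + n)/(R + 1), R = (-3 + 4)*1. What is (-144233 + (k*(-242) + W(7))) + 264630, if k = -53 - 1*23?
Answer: 138796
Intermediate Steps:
R = 1 (R = 1*1 = 1)
W(n) = n (W(n) = (n + n)/(1 + 1) = (2*n)/2 = (2*n)*(½) = n)
k = -76 (k = -53 - 23 = -76)
(-144233 + (k*(-242) + W(7))) + 264630 = (-144233 + (-76*(-242) + 7)) + 264630 = (-144233 + (18392 + 7)) + 264630 = (-144233 + 18399) + 264630 = -125834 + 264630 = 138796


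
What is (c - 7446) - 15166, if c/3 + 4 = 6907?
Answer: -1903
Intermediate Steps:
c = 20709 (c = -12 + 3*6907 = -12 + 20721 = 20709)
(c - 7446) - 15166 = (20709 - 7446) - 15166 = 13263 - 15166 = -1903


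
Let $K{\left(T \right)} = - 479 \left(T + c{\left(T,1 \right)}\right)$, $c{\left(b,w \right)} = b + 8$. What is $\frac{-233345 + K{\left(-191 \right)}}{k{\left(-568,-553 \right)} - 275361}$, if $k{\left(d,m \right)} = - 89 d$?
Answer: $\frac{54199}{224809} \approx 0.24109$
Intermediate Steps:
$c{\left(b,w \right)} = 8 + b$
$K{\left(T \right)} = -3832 - 958 T$ ($K{\left(T \right)} = - 479 \left(T + \left(8 + T\right)\right) = - 479 \left(8 + 2 T\right) = -3832 - 958 T$)
$\frac{-233345 + K{\left(-191 \right)}}{k{\left(-568,-553 \right)} - 275361} = \frac{-233345 - -179146}{\left(-89\right) \left(-568\right) - 275361} = \frac{-233345 + \left(-3832 + 182978\right)}{50552 - 275361} = \frac{-233345 + 179146}{-224809} = \left(-54199\right) \left(- \frac{1}{224809}\right) = \frac{54199}{224809}$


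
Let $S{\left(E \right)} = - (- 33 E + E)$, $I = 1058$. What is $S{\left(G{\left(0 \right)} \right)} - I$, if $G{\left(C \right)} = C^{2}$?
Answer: $-1058$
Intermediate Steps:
$S{\left(E \right)} = 32 E$ ($S{\left(E \right)} = - \left(-32\right) E = 32 E$)
$S{\left(G{\left(0 \right)} \right)} - I = 32 \cdot 0^{2} - 1058 = 32 \cdot 0 - 1058 = 0 - 1058 = -1058$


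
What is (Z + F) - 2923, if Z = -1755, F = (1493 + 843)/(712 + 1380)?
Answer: -2446010/523 ≈ -4676.9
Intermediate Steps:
F = 584/523 (F = 2336/2092 = 2336*(1/2092) = 584/523 ≈ 1.1166)
(Z + F) - 2923 = (-1755 + 584/523) - 2923 = -917281/523 - 2923 = -2446010/523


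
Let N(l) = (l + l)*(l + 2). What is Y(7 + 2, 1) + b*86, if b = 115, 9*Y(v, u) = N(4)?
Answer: 29686/3 ≈ 9895.3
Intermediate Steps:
N(l) = 2*l*(2 + l) (N(l) = (2*l)*(2 + l) = 2*l*(2 + l))
Y(v, u) = 16/3 (Y(v, u) = (2*4*(2 + 4))/9 = (2*4*6)/9 = (⅑)*48 = 16/3)
Y(7 + 2, 1) + b*86 = 16/3 + 115*86 = 16/3 + 9890 = 29686/3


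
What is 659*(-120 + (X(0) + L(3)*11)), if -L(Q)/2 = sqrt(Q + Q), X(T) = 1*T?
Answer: -79080 - 14498*sqrt(6) ≈ -1.1459e+5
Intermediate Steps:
X(T) = T
L(Q) = -2*sqrt(2)*sqrt(Q) (L(Q) = -2*sqrt(Q + Q) = -2*sqrt(2)*sqrt(Q))
659*(-120 + (X(0) + L(3)*11)) = 659*(-120 + (0 - 2*sqrt(2)*sqrt(3)*11)) = 659*(-120 + (0 - 2*sqrt(6)*11)) = 659*(-120 + (0 - 22*sqrt(6))) = 659*(-120 - 22*sqrt(6)) = -79080 - 14498*sqrt(6)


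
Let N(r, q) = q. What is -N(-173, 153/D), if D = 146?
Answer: -153/146 ≈ -1.0479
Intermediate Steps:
-N(-173, 153/D) = -153/146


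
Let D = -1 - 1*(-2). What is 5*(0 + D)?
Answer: 5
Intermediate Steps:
D = 1 (D = -1 + 2 = 1)
5*(0 + D) = 5*(0 + 1) = 5*1 = 5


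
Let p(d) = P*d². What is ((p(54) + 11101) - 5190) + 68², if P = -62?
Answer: -170257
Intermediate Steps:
p(d) = -62*d²
((p(54) + 11101) - 5190) + 68² = ((-62*54² + 11101) - 5190) + 68² = ((-62*2916 + 11101) - 5190) + 4624 = ((-180792 + 11101) - 5190) + 4624 = (-169691 - 5190) + 4624 = -174881 + 4624 = -170257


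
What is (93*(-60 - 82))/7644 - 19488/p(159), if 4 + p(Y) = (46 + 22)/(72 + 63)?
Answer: 418837781/75166 ≈ 5572.2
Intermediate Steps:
p(Y) = -472/135 (p(Y) = -4 + (46 + 22)/(72 + 63) = -4 + 68/135 = -472/135)
(93*(-60 - 82))/7644 - 19488/p(159) = (93*(-60 - 82))/7644 - 19488/(-472/135) = (93*(-142))*(1/7644) - 19488*(-135/472) = -13206*1/7644 + 328860/59 = -2201/1274 + 328860/59 = 418837781/75166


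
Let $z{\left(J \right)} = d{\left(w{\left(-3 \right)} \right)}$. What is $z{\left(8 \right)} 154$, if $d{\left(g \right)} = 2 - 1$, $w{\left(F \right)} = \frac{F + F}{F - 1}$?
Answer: $154$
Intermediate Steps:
$w{\left(F \right)} = \frac{2 F}{-1 + F}$
$d{\left(g \right)} = 1$ ($d{\left(g \right)} = 2 - 1 = 1$)
$z{\left(J \right)} = 1$
$z{\left(8 \right)} 154 = 1 \cdot 154 = 154$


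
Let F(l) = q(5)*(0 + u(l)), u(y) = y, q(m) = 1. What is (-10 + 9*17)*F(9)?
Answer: 1287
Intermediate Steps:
F(l) = l (F(l) = 1*(0 + l) = 1*l = l)
(-10 + 9*17)*F(9) = (-10 + 9*17)*9 = (-10 + 153)*9 = 143*9 = 1287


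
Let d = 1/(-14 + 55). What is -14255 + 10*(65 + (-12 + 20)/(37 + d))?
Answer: -10324555/759 ≈ -13603.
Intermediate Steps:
d = 1/41 ≈ 0.024390
-14255 + 10*(65 + (-12 + 20)/(37 + d)) = -14255 + 10*(65 + (-12 + 20)/(37 + 1/41)) = -14255 + 10*(65 + 8/(1518/41)) = -14255 + 10*(65 + 8*(41/1518)) = -14255 + 10*(65 + 164/759) = -14255 + 10*(49499/759) = -14255 + 494990/759 = -10324555/759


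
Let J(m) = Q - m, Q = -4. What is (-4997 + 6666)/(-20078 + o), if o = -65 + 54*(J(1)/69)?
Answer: -38387/463379 ≈ -0.082842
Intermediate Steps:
J(m) = -4 - m
o = -1585/23 (o = -65 + 54*((-4 - 1*1)/69) = -65 + 54*((-4 - 1)*(1/69)) = -65 + 54*(-5*1/69) = -65 + 54*(-5/69) = -65 - 90/23 = -1585/23 ≈ -68.913)
(-4997 + 6666)/(-20078 + o) = (-4997 + 6666)/(-20078 - 1585/23) = 1669/(-463379/23) = 1669*(-23/463379) = -38387/463379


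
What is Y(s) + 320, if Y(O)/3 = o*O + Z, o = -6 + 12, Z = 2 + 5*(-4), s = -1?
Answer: 248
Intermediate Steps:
Z = -18 (Z = 2 - 20 = -18)
o = 6
Y(O) = -54 + 18*O (Y(O) = 3*(6*O - 18) = 3*(-18 + 6*O) = -54 + 18*O)
Y(s) + 320 = (-54 + 18*(-1)) + 320 = (-54 - 18) + 320 = -72 + 320 = 248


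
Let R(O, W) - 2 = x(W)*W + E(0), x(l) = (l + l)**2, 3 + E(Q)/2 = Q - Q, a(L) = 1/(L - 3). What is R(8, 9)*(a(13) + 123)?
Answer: 1792336/5 ≈ 3.5847e+5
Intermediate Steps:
a(L) = 1/(-3 + L)
E(Q) = -6 (E(Q) = -6 + 2*(Q - Q) = -6 + 2*0 = -6 + 0 = -6)
x(l) = 4*l**2 (x(l) = (2*l)**2 = 4*l**2)
R(O, W) = -4 + 4*W**3 (R(O, W) = 2 + ((4*W**2)*W - 6) = 2 + (4*W**3 - 6) = 2 + (-6 + 4*W**3) = -4 + 4*W**3)
R(8, 9)*(a(13) + 123) = (-4 + 4*9**3)*(1/(-3 + 13) + 123) = (-4 + 4*729)*(1/10 + 123) = (-4 + 2916)*(1/10 + 123) = 2912*(1231/10) = 1792336/5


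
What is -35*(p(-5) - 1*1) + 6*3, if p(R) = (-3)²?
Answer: -262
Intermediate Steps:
p(R) = 9
-35*(p(-5) - 1*1) + 6*3 = -35*(9 - 1*1) + 6*3 = -35*(9 - 1) + 18 = -35*8 + 18 = -280 + 18 = -262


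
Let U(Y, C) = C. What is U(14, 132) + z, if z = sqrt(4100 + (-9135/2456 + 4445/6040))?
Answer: 132 + sqrt(35217485634133)/92714 ≈ 196.01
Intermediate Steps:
z = sqrt(35217485634133)/92714 (z = sqrt(4100 + (-9135*1/2456 + 4445*(1/6040))) = sqrt(4100 + (-9135/2456 + 889/1208)) = sqrt(4100 - 553231/185428) = sqrt(759701569/185428) = sqrt(35217485634133)/92714 ≈ 64.008)
U(14, 132) + z = 132 + sqrt(35217485634133)/92714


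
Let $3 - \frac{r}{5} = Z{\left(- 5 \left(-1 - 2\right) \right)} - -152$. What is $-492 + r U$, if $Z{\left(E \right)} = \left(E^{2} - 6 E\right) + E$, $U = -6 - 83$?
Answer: $132563$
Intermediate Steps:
$U = -89$ ($U = -6 - 83 = -89$)
$Z{\left(E \right)} = E^{2} - 5 E$
$r = -1495$ ($r = 15 - 5 \left(- 5 \left(-1 - 2\right) \left(-5 - 5 \left(-1 - 2\right)\right) - -152\right) = 15 - 5 \left(\left(-5\right) \left(-3\right) \left(-5 - -15\right) + 152\right) = 15 - 5 \left(15 \left(-5 + 15\right) + 152\right) = 15 - 5 \left(15 \cdot 10 + 152\right) = 15 - 5 \left(150 + 152\right) = 15 - 1510 = -1495$)
$-492 + r U = -492 - -133055 = -492 + 133055 = 132563$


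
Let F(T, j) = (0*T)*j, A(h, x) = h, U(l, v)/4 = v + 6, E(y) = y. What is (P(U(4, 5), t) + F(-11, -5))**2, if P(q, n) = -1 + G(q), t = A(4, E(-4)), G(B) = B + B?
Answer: 7569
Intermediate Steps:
U(l, v) = 24 + 4*v (U(l, v) = 4*(v + 6) = 4*(6 + v) = 24 + 4*v)
G(B) = 2*B
F(T, j) = 0 (F(T, j) = 0*j = 0)
t = 4
P(q, n) = -1 + 2*q
(P(U(4, 5), t) + F(-11, -5))**2 = ((-1 + 2*(24 + 4*5)) + 0)**2 = ((-1 + 2*(24 + 20)) + 0)**2 = ((-1 + 2*44) + 0)**2 = ((-1 + 88) + 0)**2 = (87 + 0)**2 = 87**2 = 7569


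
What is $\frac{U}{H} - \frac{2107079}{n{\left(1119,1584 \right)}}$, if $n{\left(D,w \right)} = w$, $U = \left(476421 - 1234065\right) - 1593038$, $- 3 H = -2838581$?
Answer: $- \frac{5992284855763}{4496312304} \approx -1332.7$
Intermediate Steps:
$H = \frac{2838581}{3}$ ($H = \left(- \frac{1}{3}\right) \left(-2838581\right) = \frac{2838581}{3} \approx 9.4619 \cdot 10^{5}$)
$U = -2350682$ ($U = -757644 - 1593038 = -2350682$)
$\frac{U}{H} - \frac{2107079}{n{\left(1119,1584 \right)}} = - \frac{2350682}{\frac{2838581}{3}} - \frac{2107079}{1584} = \left(-2350682\right) \frac{3}{2838581} - \frac{2107079}{1584} = - \frac{7052046}{2838581} - \frac{2107079}{1584} = - \frac{5992284855763}{4496312304}$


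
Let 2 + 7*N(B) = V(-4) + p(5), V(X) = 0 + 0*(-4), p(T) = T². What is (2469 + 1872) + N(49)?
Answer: 30410/7 ≈ 4344.3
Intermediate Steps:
V(X) = 0 (V(X) = 0 + 0 = 0)
N(B) = 23/7 (N(B) = -2/7 + (0 + 5²)/7 = -2/7 + (0 + 25)/7 = -2/7 + (⅐)*25 = -2/7 + 25/7 = 23/7)
(2469 + 1872) + N(49) = (2469 + 1872) + 23/7 = 4341 + 23/7 = 30410/7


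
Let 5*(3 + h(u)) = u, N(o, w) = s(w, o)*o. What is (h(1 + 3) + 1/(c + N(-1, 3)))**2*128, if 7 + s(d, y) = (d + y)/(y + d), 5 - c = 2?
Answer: 1131008/2025 ≈ 558.52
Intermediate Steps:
c = 3 (c = 5 - 1*2 = 5 - 2 = 3)
s(d, y) = -6 (s(d, y) = -7 + (d + y)/(y + d) = -7 + (d + y)/(d + y) = -7 + 1 = -6)
N(o, w) = -6*o
h(u) = -3 + u/5
(h(1 + 3) + 1/(c + N(-1, 3)))**2*128 = ((-3 + (1 + 3)/5) + 1/(3 - 6*(-1)))**2*128 = ((-3 + (1/5)*4) + 1/(3 + 6))**2*128 = ((-3 + 4/5) + 1/9)**2*128 = (-11/5 + 1/9)**2*128 = (-94/45)**2*128 = (8836/2025)*128 = 1131008/2025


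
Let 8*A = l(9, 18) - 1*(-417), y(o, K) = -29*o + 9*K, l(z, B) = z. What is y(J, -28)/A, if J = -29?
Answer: 2356/213 ≈ 11.061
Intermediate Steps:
A = 213/4 (A = (9 - 1*(-417))/8 = (9 + 417)/8 = (⅛)*426 = 213/4 ≈ 53.250)
y(J, -28)/A = (-29*(-29) + 9*(-28))/(213/4) = (841 - 252)*(4/213) = 589*(4/213) = 2356/213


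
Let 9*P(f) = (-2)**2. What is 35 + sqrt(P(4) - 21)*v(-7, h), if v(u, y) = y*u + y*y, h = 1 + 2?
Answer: 35 - 4*I*sqrt(185) ≈ 35.0 - 54.406*I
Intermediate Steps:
P(f) = 4/9 (P(f) = (1/9)*(-2)**2 = (1/9)*4 = 4/9)
h = 3
v(u, y) = y**2 + u*y (v(u, y) = u*y + y**2 = y**2 + u*y)
35 + sqrt(P(4) - 21)*v(-7, h) = 35 + sqrt(4/9 - 21)*(3*(-7 + 3)) = 35 + sqrt(-185/9)*(3*(-4)) = 35 + (I*sqrt(185)/3)*(-12) = 35 - 4*I*sqrt(185)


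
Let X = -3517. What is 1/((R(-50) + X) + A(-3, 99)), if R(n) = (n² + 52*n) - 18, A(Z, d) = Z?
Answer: -1/3638 ≈ -0.00027488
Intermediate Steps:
R(n) = -18 + n² + 52*n
1/((R(-50) + X) + A(-3, 99)) = 1/(((-18 + (-50)² + 52*(-50)) - 3517) - 3) = 1/(((-18 + 2500 - 2600) - 3517) - 3) = 1/((-118 - 3517) - 3) = 1/(-3635 - 3) = 1/(-3638) = -1/3638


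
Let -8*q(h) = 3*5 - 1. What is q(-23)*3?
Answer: -21/4 ≈ -5.2500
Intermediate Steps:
q(h) = -7/4 (q(h) = -(3*5 - 1)/8 = -(15 - 1)/8 = -⅛*14 = -7/4)
q(-23)*3 = -7/4*3 = -21/4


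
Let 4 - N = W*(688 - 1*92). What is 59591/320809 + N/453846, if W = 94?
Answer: 4536708403/72798940707 ≈ 0.062318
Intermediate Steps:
N = -56020 (N = 4 - 94*(688 - 1*92) = 4 - 94*(688 - 92) = 4 - 94*596 = 4 - 1*56024 = 4 - 56024 = -56020)
59591/320809 + N/453846 = 59591/320809 - 56020/453846 = 59591*(1/320809) - 56020*1/453846 = 59591/320809 - 28010/226923 = 4536708403/72798940707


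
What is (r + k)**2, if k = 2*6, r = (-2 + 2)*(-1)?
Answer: 144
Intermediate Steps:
r = 0 (r = 0*(-1) = 0)
k = 12
(r + k)**2 = (0 + 12)**2 = 12**2 = 144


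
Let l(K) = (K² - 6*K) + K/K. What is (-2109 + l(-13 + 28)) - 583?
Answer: -2556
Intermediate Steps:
l(K) = 1 + K² - 6*K (l(K) = (K² - 6*K) + 1 = 1 + K² - 6*K)
(-2109 + l(-13 + 28)) - 583 = (-2109 + (1 + (-13 + 28)² - 6*(-13 + 28))) - 583 = (-2109 + (1 + 15² - 6*15)) - 583 = (-2109 + (1 + 225 - 90)) - 583 = (-2109 + 136) - 583 = -1973 - 583 = -2556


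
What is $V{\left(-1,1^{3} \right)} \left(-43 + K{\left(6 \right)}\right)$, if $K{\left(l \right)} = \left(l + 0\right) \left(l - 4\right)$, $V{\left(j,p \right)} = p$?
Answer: $-31$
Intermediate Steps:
$K{\left(l \right)} = l \left(-4 + l\right)$
$V{\left(-1,1^{3} \right)} \left(-43 + K{\left(6 \right)}\right) = 1^{3} \left(-43 + 6 \left(-4 + 6\right)\right) = 1 \left(-43 + 6 \cdot 2\right) = 1 \left(-43 + 12\right) = 1 \left(-31\right) = -31$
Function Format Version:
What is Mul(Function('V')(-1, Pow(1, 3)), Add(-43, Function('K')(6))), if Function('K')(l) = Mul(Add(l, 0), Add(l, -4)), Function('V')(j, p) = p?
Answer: -31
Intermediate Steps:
Function('K')(l) = Mul(l, Add(-4, l))
Mul(Function('V')(-1, Pow(1, 3)), Add(-43, Function('K')(6))) = Mul(Pow(1, 3), Add(-43, Mul(6, Add(-4, 6)))) = Mul(1, Add(-43, Mul(6, 2))) = Mul(1, Add(-43, 12)) = Mul(1, -31) = -31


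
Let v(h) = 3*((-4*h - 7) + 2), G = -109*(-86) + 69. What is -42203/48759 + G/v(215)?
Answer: -63327558/14058845 ≈ -4.5045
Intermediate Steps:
G = 9443 (G = 9374 + 69 = 9443)
v(h) = -15 - 12*h (v(h) = 3*((-7 - 4*h) + 2) = 3*(-5 - 4*h) = -15 - 12*h)
-42203/48759 + G/v(215) = -42203/48759 + 9443/(-15 - 12*215) = -42203*1/48759 + 9443/(-15 - 2580) = -42203/48759 + 9443/(-2595) = -42203/48759 + 9443*(-1/2595) = -42203/48759 - 9443/2595 = -63327558/14058845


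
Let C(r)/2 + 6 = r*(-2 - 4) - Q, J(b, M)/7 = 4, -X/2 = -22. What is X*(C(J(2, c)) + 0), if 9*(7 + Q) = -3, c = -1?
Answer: -44000/3 ≈ -14667.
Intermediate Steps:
X = 44 (X = -2*(-22) = 44)
Q = -22/3 (Q = -7 + (⅑)*(-3) = -7 - ⅓ = -22/3 ≈ -7.3333)
J(b, M) = 28 (J(b, M) = 7*4 = 28)
C(r) = 8/3 - 12*r (C(r) = -12 + 2*(r*(-2 - 4) - 1*(-22/3)) = -12 + 2*(r*(-6) + 22/3) = -12 + 2*(-6*r + 22/3) = -12 + 2*(22/3 - 6*r) = -12 + (44/3 - 12*r) = 8/3 - 12*r)
X*(C(J(2, c)) + 0) = 44*((8/3 - 12*28) + 0) = 44*((8/3 - 336) + 0) = 44*(-1000/3 + 0) = 44*(-1000/3) = -44000/3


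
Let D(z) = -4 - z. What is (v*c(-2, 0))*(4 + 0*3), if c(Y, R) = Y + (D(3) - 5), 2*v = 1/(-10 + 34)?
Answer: -7/6 ≈ -1.1667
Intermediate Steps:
v = 1/48 (v = 1/(2*(-10 + 34)) = (1/2)/24 = (1/2)*(1/24) = 1/48 ≈ 0.020833)
c(Y, R) = -12 + Y (c(Y, R) = Y + ((-4 - 1*3) - 5) = Y + ((-4 - 3) - 5) = Y + (-7 - 5) = Y - 12 = -12 + Y)
(v*c(-2, 0))*(4 + 0*3) = ((-12 - 2)/48)*(4 + 0*3) = ((1/48)*(-14))*(4 + 0) = -7/24*4 = -7/6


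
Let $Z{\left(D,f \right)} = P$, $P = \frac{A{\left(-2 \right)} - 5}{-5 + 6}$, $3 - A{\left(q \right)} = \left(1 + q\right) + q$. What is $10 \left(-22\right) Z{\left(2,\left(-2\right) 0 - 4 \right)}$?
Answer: $-220$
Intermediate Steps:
$A{\left(q \right)} = 2 - 2 q$ ($A{\left(q \right)} = 3 - \left(\left(1 + q\right) + q\right) = 3 - \left(1 + 2 q\right) = 2 - 2 q$)
$P = 1$ ($P = \frac{\left(2 - -4\right) - 5}{-5 + 6} = \frac{\left(2 + 4\right) - 5}{1} = \left(6 - 5\right) 1 = 1 \cdot 1 = 1$)
$Z{\left(D,f \right)} = 1$
$10 \left(-22\right) Z{\left(2,\left(-2\right) 0 - 4 \right)} = 10 \left(-22\right) 1 = \left(-220\right) 1 = -220$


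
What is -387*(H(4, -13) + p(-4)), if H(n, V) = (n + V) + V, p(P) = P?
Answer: 10062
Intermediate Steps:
H(n, V) = n + 2*V (H(n, V) = (V + n) + V = n + 2*V)
-387*(H(4, -13) + p(-4)) = -387*((4 + 2*(-13)) - 4) = -387*((4 - 26) - 4) = -387*(-22 - 4) = -387*(-26) = 10062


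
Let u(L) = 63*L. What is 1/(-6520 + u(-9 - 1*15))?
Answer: -1/8032 ≈ -0.00012450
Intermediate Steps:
1/(-6520 + u(-9 - 1*15)) = 1/(-6520 + 63*(-9 - 1*15)) = 1/(-6520 + 63*(-9 - 15)) = 1/(-6520 + 63*(-24)) = 1/(-6520 - 1512) = 1/(-8032) = -1/8032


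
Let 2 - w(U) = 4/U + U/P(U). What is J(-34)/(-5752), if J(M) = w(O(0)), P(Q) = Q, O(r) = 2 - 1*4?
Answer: -3/5752 ≈ -0.00052156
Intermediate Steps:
O(r) = -2 (O(r) = 2 - 4 = -2)
w(U) = 1 - 4/U (w(U) = 2 - (4/U + U/U) = 2 - (4/U + 1) = 2 - (1 + 4/U) = 2 + (-1 - 4/U) = 1 - 4/U)
J(M) = 3 (J(M) = (-4 - 2)/(-2) = -1/2*(-6) = 3)
J(-34)/(-5752) = 3/(-5752) = 3*(-1/5752) = -3/5752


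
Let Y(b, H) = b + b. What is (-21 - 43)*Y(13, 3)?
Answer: -1664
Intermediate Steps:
Y(b, H) = 2*b
(-21 - 43)*Y(13, 3) = (-21 - 43)*(2*13) = -64*26 = -1664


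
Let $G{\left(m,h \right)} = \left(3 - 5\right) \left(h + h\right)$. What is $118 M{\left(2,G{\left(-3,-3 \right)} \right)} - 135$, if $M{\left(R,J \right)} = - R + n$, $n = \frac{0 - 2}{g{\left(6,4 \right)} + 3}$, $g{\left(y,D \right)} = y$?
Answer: $- \frac{3575}{9} \approx -397.22$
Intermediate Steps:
$G{\left(m,h \right)} = - 4 h$ ($G{\left(m,h \right)} = - 2 \cdot 2 h = - 4 h$)
$n = - \frac{2}{9}$ ($n = \frac{0 - 2}{6 + 3} = - \frac{2}{9} \approx -0.22222$)
$M{\left(R,J \right)} = - \frac{2}{9} - R$ ($M{\left(R,J \right)} = - R - \frac{2}{9} = - \frac{2}{9} - R$)
$118 M{\left(2,G{\left(-3,-3 \right)} \right)} - 135 = 118 \left(- \frac{2}{9} - 2\right) - 135 = 118 \left(- \frac{20}{9}\right) - 135 = - \frac{2360}{9} - 135 = - \frac{3575}{9}$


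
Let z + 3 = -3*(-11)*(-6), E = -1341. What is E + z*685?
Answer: -139026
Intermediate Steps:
z = -201 (z = -3 - 3*(-11)*(-6) = -3 + 33*(-6) = -3 - 198 = -201)
E + z*685 = -1341 - 201*685 = -1341 - 137685 = -139026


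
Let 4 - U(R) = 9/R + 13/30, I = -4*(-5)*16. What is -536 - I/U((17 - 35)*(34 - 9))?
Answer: -168184/269 ≈ -625.22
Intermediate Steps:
I = 320 (I = 20*16 = 320)
U(R) = 107/30 - 9/R (U(R) = 4 - (9/R + 13/30) = 4 - (13/30 + 9/R) = 4 + (-13/30 - 9/R) = 107/30 - 9/R)
-536 - I/U((17 - 35)*(34 - 9)) = -536 - 320/(107/30 - 9*1/((17 - 35)*(34 - 9))) = -536 - 320/(107/30 - 9/((-18*25))) = -536 - 320/(107/30 - 9/(-450)) = -536 - 320/(107/30 - 9*(-1/450)) = -536 - 320/(107/30 + 1/50) = -536 - 320/269/75 = -536 - 320*75/269 = -536 - 1*24000/269 = -536 - 24000/269 = -168184/269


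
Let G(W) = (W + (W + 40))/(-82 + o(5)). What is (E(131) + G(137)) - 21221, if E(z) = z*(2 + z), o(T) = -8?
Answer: -171067/45 ≈ -3801.5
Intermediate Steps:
G(W) = -4/9 - W/45 (G(W) = (W + (W + 40))/(-82 - 8) = (W + (40 + W))/(-90) = (40 + 2*W)*(-1/90) = -4/9 - W/45)
(E(131) + G(137)) - 21221 = (131*(2 + 131) + (-4/9 - 1/45*137)) - 21221 = (131*133 + (-4/9 - 137/45)) - 21221 = (17423 - 157/45) - 21221 = 783878/45 - 21221 = -171067/45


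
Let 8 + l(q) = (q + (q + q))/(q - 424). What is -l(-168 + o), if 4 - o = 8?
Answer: 1063/149 ≈ 7.1342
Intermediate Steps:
o = -4 (o = 4 - 1*8 = 4 - 8 = -4)
l(q) = -8 + 3*q/(-424 + q) (l(q) = -8 + (q + (q + q))/(q - 424) = -8 + (q + 2*q)/(-424 + q) = -8 + (3*q)/(-424 + q) = -8 + 3*q/(-424 + q))
-l(-168 + o) = -(3392 - 5*(-168 - 4))/(-424 + (-168 - 4)) = -(3392 - 5*(-172))/(-424 - 172) = -(3392 + 860)/(-596) = -(-1)*4252/596 = -1*(-1063/149) = 1063/149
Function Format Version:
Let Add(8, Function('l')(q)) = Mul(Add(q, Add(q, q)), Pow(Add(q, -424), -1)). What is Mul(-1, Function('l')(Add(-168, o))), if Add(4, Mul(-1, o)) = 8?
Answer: Rational(1063, 149) ≈ 7.1342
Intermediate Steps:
o = -4 (o = Add(4, Mul(-1, 8)) = Add(4, -8) = -4)
Function('l')(q) = Add(-8, Mul(3, q, Pow(Add(-424, q), -1))) (Function('l')(q) = Add(-8, Mul(Add(q, Add(q, q)), Pow(Add(q, -424), -1))) = Add(-8, Mul(Add(q, Mul(2, q)), Pow(Add(-424, q), -1))) = Add(-8, Mul(Mul(3, q), Pow(Add(-424, q), -1))) = Add(-8, Mul(3, q, Pow(Add(-424, q), -1))))
Mul(-1, Function('l')(Add(-168, o))) = Mul(-1, Mul(Pow(Add(-424, Add(-168, -4)), -1), Add(3392, Mul(-5, Add(-168, -4))))) = Mul(-1, Mul(Pow(Add(-424, -172), -1), Add(3392, Mul(-5, -172)))) = Mul(-1, Mul(Pow(-596, -1), Add(3392, 860))) = Mul(-1, Mul(Rational(-1, 596), 4252)) = Mul(-1, Rational(-1063, 149)) = Rational(1063, 149)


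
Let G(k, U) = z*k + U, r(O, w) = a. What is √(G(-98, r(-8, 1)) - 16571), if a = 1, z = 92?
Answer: I*√25586 ≈ 159.96*I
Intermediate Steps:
r(O, w) = 1
G(k, U) = U + 92*k (G(k, U) = 92*k + U = U + 92*k)
√(G(-98, r(-8, 1)) - 16571) = √((1 + 92*(-98)) - 16571) = √((1 - 9016) - 16571) = √(-9015 - 16571) = √(-25586) = I*√25586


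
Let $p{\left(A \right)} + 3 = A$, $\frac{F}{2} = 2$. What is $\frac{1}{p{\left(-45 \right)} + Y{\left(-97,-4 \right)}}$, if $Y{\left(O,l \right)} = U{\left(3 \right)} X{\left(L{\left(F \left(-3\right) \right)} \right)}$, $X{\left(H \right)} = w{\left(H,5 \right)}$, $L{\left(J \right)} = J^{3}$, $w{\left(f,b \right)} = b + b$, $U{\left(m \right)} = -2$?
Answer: $- \frac{1}{68} \approx -0.014706$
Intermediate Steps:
$w{\left(f,b \right)} = 2 b$
$F = 4$ ($F = 2 \cdot 2 = 4$)
$p{\left(A \right)} = -3 + A$
$X{\left(H \right)} = 10$ ($X{\left(H \right)} = 2 \cdot 5 = 10$)
$Y{\left(O,l \right)} = -20$ ($Y{\left(O,l \right)} = \left(-2\right) 10 = -20$)
$\frac{1}{p{\left(-45 \right)} + Y{\left(-97,-4 \right)}} = \frac{1}{\left(-3 - 45\right) - 20} = \frac{1}{-48 - 20} = \frac{1}{-68} = - \frac{1}{68}$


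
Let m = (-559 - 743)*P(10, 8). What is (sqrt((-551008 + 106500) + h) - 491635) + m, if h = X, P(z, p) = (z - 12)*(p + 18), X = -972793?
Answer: -423931 + I*sqrt(1417301) ≈ -4.2393e+5 + 1190.5*I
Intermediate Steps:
P(z, p) = (-12 + z)*(18 + p)
h = -972793
m = 67704 (m = (-559 - 743)*(-216 - 12*8 + 18*10 + 8*10) = -1302*(-216 - 96 + 180 + 80) = -1302*(-52) = 67704)
(sqrt((-551008 + 106500) + h) - 491635) + m = (sqrt((-551008 + 106500) - 972793) - 491635) + 67704 = (sqrt(-444508 - 972793) - 491635) + 67704 = (sqrt(-1417301) - 491635) + 67704 = (I*sqrt(1417301) - 491635) + 67704 = (-491635 + I*sqrt(1417301)) + 67704 = -423931 + I*sqrt(1417301)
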